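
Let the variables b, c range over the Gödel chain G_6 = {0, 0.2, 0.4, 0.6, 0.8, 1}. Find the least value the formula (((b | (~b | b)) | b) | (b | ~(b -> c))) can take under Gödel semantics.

The minimum is attained at b = 0.2, c = 0.2:
  ~b: Gödel ¬ of 0.2 = 0 (operand ≠ 0)
  (~b | b) = max(0, 0.2) = 0.2
  (b | (~b | b)) = max(0.2, 0.2) = 0.2
  ((b | (~b | b)) | b) = max(0.2, 0.2) = 0.2
  (b -> c): 0.2 ≤ 0.2, so result = 1
  ~(b -> c): Gödel ¬ of 1 = 0 (operand ≠ 0)
  (b | ~(b -> c)) = max(0.2, 0) = 0.2
  (((b | (~b | b)) | b) | (b | ~(b -> c))) = max(0.2, 0.2) = 0.2
Checking all 36 assignments confirms none give a value below 0.20.

0.20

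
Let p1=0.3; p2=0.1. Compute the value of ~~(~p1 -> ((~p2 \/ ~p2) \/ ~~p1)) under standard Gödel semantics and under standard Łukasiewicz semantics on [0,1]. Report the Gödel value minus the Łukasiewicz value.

Gödel evaluation:
  ~p1: Gödel ¬ of 0.3 = 0 (operand ≠ 0)
  ~p2: Gödel ¬ of 0.1 = 0 (operand ≠ 0)
  ~p2: Gödel ¬ of 0.1 = 0 (operand ≠ 0)
  (~p2 \/ ~p2) = max(0, 0) = 0
  ~p1: Gödel ¬ of 0.3 = 0 (operand ≠ 0)
  ~~p1: Gödel ¬ of 0 = 1 (operand is 0)
  ((~p2 \/ ~p2) \/ ~~p1) = max(0, 1) = 1
  (~p1 -> ((~p2 \/ ~p2) \/ ~~p1)): 0 ≤ 1, so result = 1
  ~(~p1 -> ((~p2 \/ ~p2) \/ ~~p1)): Gödel ¬ of 1 = 0 (operand ≠ 0)
  ~~(~p1 -> ((~p2 \/ ~p2) \/ ~~p1)): Gödel ¬ of 0 = 1 (operand is 0)
  Gödel value = 1
Łukasiewicz evaluation:
  ~p1: Łukasiewicz ¬ gives 1 − 0.3 = 0.7
  ~p2: Łukasiewicz ¬ gives 1 − 0.1 = 0.9
  ~p2: Łukasiewicz ¬ gives 1 − 0.1 = 0.9
  (~p2 \/ ~p2) = max(0.9, 0.9) = 0.9
  ~p1: Łukasiewicz ¬ gives 1 − 0.3 = 0.7
  ~~p1: Łukasiewicz ¬ gives 1 − 0.7 = 0.3
  ((~p2 \/ ~p2) \/ ~~p1) = max(0.9, 0.3) = 0.9
  (~p1 -> ((~p2 \/ ~p2) \/ ~~p1)): min(1, 1 − 0.7 + 0.9) = 1
  ~(~p1 -> ((~p2 \/ ~p2) \/ ~~p1)): Łukasiewicz ¬ gives 1 − 1 = 0
  ~~(~p1 -> ((~p2 \/ ~p2) \/ ~~p1)): Łukasiewicz ¬ gives 1 − 0 = 1
  Łukasiewicz value = 1
Difference: 1 − 1 = 0.00

0.00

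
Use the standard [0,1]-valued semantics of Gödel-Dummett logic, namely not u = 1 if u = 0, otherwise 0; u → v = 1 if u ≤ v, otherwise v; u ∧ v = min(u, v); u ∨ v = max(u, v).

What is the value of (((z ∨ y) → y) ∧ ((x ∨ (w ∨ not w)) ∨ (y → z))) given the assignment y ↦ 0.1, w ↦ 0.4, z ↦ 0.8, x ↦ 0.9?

(z ∨ y) = max(0.8, 0.1) = 0.8
((z ∨ y) → y): 0.8 > 0.1, so result = 0.1
not w: Gödel ¬ of 0.4 = 0 (operand ≠ 0)
(w ∨ not w) = max(0.4, 0) = 0.4
(x ∨ (w ∨ not w)) = max(0.9, 0.4) = 0.9
(y → z): 0.1 ≤ 0.8, so result = 1
((x ∨ (w ∨ not w)) ∨ (y → z)) = max(0.9, 1) = 1
(((z ∨ y) → y) ∧ ((x ∨ (w ∨ not w)) ∨ (y → z))) = min(0.1, 1) = 0.1

0.10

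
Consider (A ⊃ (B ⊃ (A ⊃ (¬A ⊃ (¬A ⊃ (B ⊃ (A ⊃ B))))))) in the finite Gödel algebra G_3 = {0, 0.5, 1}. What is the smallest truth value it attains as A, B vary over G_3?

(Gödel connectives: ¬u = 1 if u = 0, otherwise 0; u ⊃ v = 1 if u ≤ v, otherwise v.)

1.00

Every assignment gives 1. For instance at A = 0, B = 0:
  ¬A: Gödel ¬ of 0 = 1 (operand is 0)
  ¬A: Gödel ¬ of 0 = 1 (operand is 0)
  (A ⊃ B): 0 ≤ 0, so result = 1
  (B ⊃ (A ⊃ B)): 0 ≤ 1, so result = 1
  (¬A ⊃ (B ⊃ (A ⊃ B))): 1 ≤ 1, so result = 1
  (¬A ⊃ (¬A ⊃ (B ⊃ (A ⊃ B)))): 1 ≤ 1, so result = 1
  (A ⊃ (¬A ⊃ (¬A ⊃ (B ⊃ (A ⊃ B))))): 0 ≤ 1, so result = 1
  (B ⊃ (A ⊃ (¬A ⊃ (¬A ⊃ (B ⊃ (A ⊃ B)))))): 0 ≤ 1, so result = 1
  (A ⊃ (B ⊃ (A ⊃ (¬A ⊃ (¬A ⊃ (B ⊃ (A ⊃ B))))))): 0 ≤ 1, so result = 1
All 9 assignments give value 1 — the formula is a G_3-tautology.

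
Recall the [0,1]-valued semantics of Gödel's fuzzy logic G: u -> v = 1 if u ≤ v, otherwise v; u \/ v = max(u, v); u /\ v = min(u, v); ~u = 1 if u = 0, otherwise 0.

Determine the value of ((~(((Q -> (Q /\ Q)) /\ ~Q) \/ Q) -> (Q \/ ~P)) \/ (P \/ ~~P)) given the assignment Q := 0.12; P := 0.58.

1.00

(Q /\ Q) = min(0.12, 0.12) = 0.12
(Q -> (Q /\ Q)): 0.12 ≤ 0.12, so result = 1
~Q: Gödel ¬ of 0.12 = 0 (operand ≠ 0)
((Q -> (Q /\ Q)) /\ ~Q) = min(1, 0) = 0
(((Q -> (Q /\ Q)) /\ ~Q) \/ Q) = max(0, 0.12) = 0.12
~(((Q -> (Q /\ Q)) /\ ~Q) \/ Q): Gödel ¬ of 0.12 = 0 (operand ≠ 0)
~P: Gödel ¬ of 0.58 = 0 (operand ≠ 0)
(Q \/ ~P) = max(0.12, 0) = 0.12
(~(((Q -> (Q /\ Q)) /\ ~Q) \/ Q) -> (Q \/ ~P)): 0 ≤ 0.12, so result = 1
~P: Gödel ¬ of 0.58 = 0 (operand ≠ 0)
~~P: Gödel ¬ of 0 = 1 (operand is 0)
(P \/ ~~P) = max(0.58, 1) = 1
((~(((Q -> (Q /\ Q)) /\ ~Q) \/ Q) -> (Q \/ ~P)) \/ (P \/ ~~P)) = max(1, 1) = 1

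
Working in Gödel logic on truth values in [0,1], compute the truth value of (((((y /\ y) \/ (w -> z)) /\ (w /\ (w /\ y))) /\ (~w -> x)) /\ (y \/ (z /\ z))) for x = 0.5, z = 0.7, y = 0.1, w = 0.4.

(y /\ y) = min(0.1, 0.1) = 0.1
(w -> z): 0.4 ≤ 0.7, so result = 1
((y /\ y) \/ (w -> z)) = max(0.1, 1) = 1
(w /\ y) = min(0.4, 0.1) = 0.1
(w /\ (w /\ y)) = min(0.4, 0.1) = 0.1
(((y /\ y) \/ (w -> z)) /\ (w /\ (w /\ y))) = min(1, 0.1) = 0.1
~w: Gödel ¬ of 0.4 = 0 (operand ≠ 0)
(~w -> x): 0 ≤ 0.5, so result = 1
((((y /\ y) \/ (w -> z)) /\ (w /\ (w /\ y))) /\ (~w -> x)) = min(0.1, 1) = 0.1
(z /\ z) = min(0.7, 0.7) = 0.7
(y \/ (z /\ z)) = max(0.1, 0.7) = 0.7
(((((y /\ y) \/ (w -> z)) /\ (w /\ (w /\ y))) /\ (~w -> x)) /\ (y \/ (z /\ z))) = min(0.1, 0.7) = 0.1

0.10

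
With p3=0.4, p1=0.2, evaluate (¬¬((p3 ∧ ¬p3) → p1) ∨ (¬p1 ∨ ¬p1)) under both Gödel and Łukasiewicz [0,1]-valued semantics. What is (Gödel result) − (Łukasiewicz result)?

Gödel evaluation:
  ¬p3: Gödel ¬ of 0.4 = 0 (operand ≠ 0)
  (p3 ∧ ¬p3) = min(0.4, 0) = 0
  ((p3 ∧ ¬p3) → p1): 0 ≤ 0.2, so result = 1
  ¬((p3 ∧ ¬p3) → p1): Gödel ¬ of 1 = 0 (operand ≠ 0)
  ¬¬((p3 ∧ ¬p3) → p1): Gödel ¬ of 0 = 1 (operand is 0)
  ¬p1: Gödel ¬ of 0.2 = 0 (operand ≠ 0)
  ¬p1: Gödel ¬ of 0.2 = 0 (operand ≠ 0)
  (¬p1 ∨ ¬p1) = max(0, 0) = 0
  (¬¬((p3 ∧ ¬p3) → p1) ∨ (¬p1 ∨ ¬p1)) = max(1, 0) = 1
  Gödel value = 1
Łukasiewicz evaluation:
  ¬p3: Łukasiewicz ¬ gives 1 − 0.4 = 0.6
  (p3 ∧ ¬p3) = min(0.4, 0.6) = 0.4
  ((p3 ∧ ¬p3) → p1): min(1, 1 − 0.4 + 0.2) = 0.8
  ¬((p3 ∧ ¬p3) → p1): Łukasiewicz ¬ gives 1 − 0.8 = 0.2
  ¬¬((p3 ∧ ¬p3) → p1): Łukasiewicz ¬ gives 1 − 0.2 = 0.8
  ¬p1: Łukasiewicz ¬ gives 1 − 0.2 = 0.8
  ¬p1: Łukasiewicz ¬ gives 1 − 0.2 = 0.8
  (¬p1 ∨ ¬p1) = max(0.8, 0.8) = 0.8
  (¬¬((p3 ∧ ¬p3) → p1) ∨ (¬p1 ∨ ¬p1)) = max(0.8, 0.8) = 0.8
  Łukasiewicz value = 0.8
Difference: 1 − 0.8 = 0.20

0.20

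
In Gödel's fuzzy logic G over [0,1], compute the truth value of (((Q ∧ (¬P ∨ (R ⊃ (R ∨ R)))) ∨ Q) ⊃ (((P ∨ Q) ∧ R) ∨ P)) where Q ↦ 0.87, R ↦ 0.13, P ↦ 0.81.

¬P: Gödel ¬ of 0.81 = 0 (operand ≠ 0)
(R ∨ R) = max(0.13, 0.13) = 0.13
(R ⊃ (R ∨ R)): 0.13 ≤ 0.13, so result = 1
(¬P ∨ (R ⊃ (R ∨ R))) = max(0, 1) = 1
(Q ∧ (¬P ∨ (R ⊃ (R ∨ R)))) = min(0.87, 1) = 0.87
((Q ∧ (¬P ∨ (R ⊃ (R ∨ R)))) ∨ Q) = max(0.87, 0.87) = 0.87
(P ∨ Q) = max(0.81, 0.87) = 0.87
((P ∨ Q) ∧ R) = min(0.87, 0.13) = 0.13
(((P ∨ Q) ∧ R) ∨ P) = max(0.13, 0.81) = 0.81
(((Q ∧ (¬P ∨ (R ⊃ (R ∨ R)))) ∨ Q) ⊃ (((P ∨ Q) ∧ R) ∨ P)): 0.87 > 0.81, so result = 0.81

0.81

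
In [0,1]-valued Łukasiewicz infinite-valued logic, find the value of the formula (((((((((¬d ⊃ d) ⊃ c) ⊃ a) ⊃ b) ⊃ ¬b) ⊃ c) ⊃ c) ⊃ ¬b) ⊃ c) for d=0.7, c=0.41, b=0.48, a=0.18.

¬d: Łukasiewicz ¬ gives 1 − 0.7 = 0.3
(¬d ⊃ d): min(1, 1 − 0.3 + 0.7) = 1
((¬d ⊃ d) ⊃ c): min(1, 1 − 1 + 0.41) = 0.41
(((¬d ⊃ d) ⊃ c) ⊃ a): min(1, 1 − 0.41 + 0.18) = 0.77
((((¬d ⊃ d) ⊃ c) ⊃ a) ⊃ b): min(1, 1 − 0.77 + 0.48) = 0.71
¬b: Łukasiewicz ¬ gives 1 − 0.48 = 0.52
(((((¬d ⊃ d) ⊃ c) ⊃ a) ⊃ b) ⊃ ¬b): min(1, 1 − 0.71 + 0.52) = 0.81
((((((¬d ⊃ d) ⊃ c) ⊃ a) ⊃ b) ⊃ ¬b) ⊃ c): min(1, 1 − 0.81 + 0.41) = 0.6
(((((((¬d ⊃ d) ⊃ c) ⊃ a) ⊃ b) ⊃ ¬b) ⊃ c) ⊃ c): min(1, 1 − 0.6 + 0.41) = 0.81
¬b: Łukasiewicz ¬ gives 1 − 0.48 = 0.52
((((((((¬d ⊃ d) ⊃ c) ⊃ a) ⊃ b) ⊃ ¬b) ⊃ c) ⊃ c) ⊃ ¬b): min(1, 1 − 0.81 + 0.52) = 0.71
(((((((((¬d ⊃ d) ⊃ c) ⊃ a) ⊃ b) ⊃ ¬b) ⊃ c) ⊃ c) ⊃ ¬b) ⊃ c): min(1, 1 − 0.71 + 0.41) = 0.7

0.70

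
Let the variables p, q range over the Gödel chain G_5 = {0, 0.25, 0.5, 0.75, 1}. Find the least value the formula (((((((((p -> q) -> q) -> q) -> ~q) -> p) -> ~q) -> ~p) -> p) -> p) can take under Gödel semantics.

0.25

The minimum is attained at p = 0.25, q = 0:
  (p -> q): 0.25 > 0, so result = 0
  ((p -> q) -> q): 0 ≤ 0, so result = 1
  (((p -> q) -> q) -> q): 1 > 0, so result = 0
  ~q: Gödel ¬ of 0 = 1 (operand is 0)
  ((((p -> q) -> q) -> q) -> ~q): 0 ≤ 1, so result = 1
  (((((p -> q) -> q) -> q) -> ~q) -> p): 1 > 0.25, so result = 0.25
  ~q: Gödel ¬ of 0 = 1 (operand is 0)
  ((((((p -> q) -> q) -> q) -> ~q) -> p) -> ~q): 0.25 ≤ 1, so result = 1
  ~p: Gödel ¬ of 0.25 = 0 (operand ≠ 0)
  (((((((p -> q) -> q) -> q) -> ~q) -> p) -> ~q) -> ~p): 1 > 0, so result = 0
  ((((((((p -> q) -> q) -> q) -> ~q) -> p) -> ~q) -> ~p) -> p): 0 ≤ 0.25, so result = 1
  (((((((((p -> q) -> q) -> q) -> ~q) -> p) -> ~q) -> ~p) -> p) -> p): 1 > 0.25, so result = 0.25
Checking all 25 assignments confirms none give a value below 0.25.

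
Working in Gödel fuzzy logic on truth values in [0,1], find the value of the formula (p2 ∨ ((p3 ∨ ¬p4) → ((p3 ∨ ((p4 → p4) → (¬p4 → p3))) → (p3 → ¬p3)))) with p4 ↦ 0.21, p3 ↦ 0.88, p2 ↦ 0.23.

¬p4: Gödel ¬ of 0.21 = 0 (operand ≠ 0)
(p3 ∨ ¬p4) = max(0.88, 0) = 0.88
(p4 → p4): 0.21 ≤ 0.21, so result = 1
¬p4: Gödel ¬ of 0.21 = 0 (operand ≠ 0)
(¬p4 → p3): 0 ≤ 0.88, so result = 1
((p4 → p4) → (¬p4 → p3)): 1 ≤ 1, so result = 1
(p3 ∨ ((p4 → p4) → (¬p4 → p3))) = max(0.88, 1) = 1
¬p3: Gödel ¬ of 0.88 = 0 (operand ≠ 0)
(p3 → ¬p3): 0.88 > 0, so result = 0
((p3 ∨ ((p4 → p4) → (¬p4 → p3))) → (p3 → ¬p3)): 1 > 0, so result = 0
((p3 ∨ ¬p4) → ((p3 ∨ ((p4 → p4) → (¬p4 → p3))) → (p3 → ¬p3))): 0.88 > 0, so result = 0
(p2 ∨ ((p3 ∨ ¬p4) → ((p3 ∨ ((p4 → p4) → (¬p4 → p3))) → (p3 → ¬p3)))) = max(0.23, 0) = 0.23

0.23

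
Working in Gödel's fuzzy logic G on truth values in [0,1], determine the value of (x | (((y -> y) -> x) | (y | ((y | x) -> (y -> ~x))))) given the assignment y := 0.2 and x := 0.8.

0.80

(y -> y): 0.2 ≤ 0.2, so result = 1
((y -> y) -> x): 1 > 0.8, so result = 0.8
(y | x) = max(0.2, 0.8) = 0.8
~x: Gödel ¬ of 0.8 = 0 (operand ≠ 0)
(y -> ~x): 0.2 > 0, so result = 0
((y | x) -> (y -> ~x)): 0.8 > 0, so result = 0
(y | ((y | x) -> (y -> ~x))) = max(0.2, 0) = 0.2
(((y -> y) -> x) | (y | ((y | x) -> (y -> ~x)))) = max(0.8, 0.2) = 0.8
(x | (((y -> y) -> x) | (y | ((y | x) -> (y -> ~x))))) = max(0.8, 0.8) = 0.8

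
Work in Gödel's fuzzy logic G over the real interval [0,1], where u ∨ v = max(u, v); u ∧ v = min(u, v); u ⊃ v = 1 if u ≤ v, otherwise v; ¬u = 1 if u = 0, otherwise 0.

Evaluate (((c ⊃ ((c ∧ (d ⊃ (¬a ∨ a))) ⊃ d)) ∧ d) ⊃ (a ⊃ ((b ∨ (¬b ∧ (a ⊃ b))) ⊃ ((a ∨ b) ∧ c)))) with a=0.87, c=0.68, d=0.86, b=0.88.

0.68

¬a: Gödel ¬ of 0.87 = 0 (operand ≠ 0)
(¬a ∨ a) = max(0, 0.87) = 0.87
(d ⊃ (¬a ∨ a)): 0.86 ≤ 0.87, so result = 1
(c ∧ (d ⊃ (¬a ∨ a))) = min(0.68, 1) = 0.68
((c ∧ (d ⊃ (¬a ∨ a))) ⊃ d): 0.68 ≤ 0.86, so result = 1
(c ⊃ ((c ∧ (d ⊃ (¬a ∨ a))) ⊃ d)): 0.68 ≤ 1, so result = 1
((c ⊃ ((c ∧ (d ⊃ (¬a ∨ a))) ⊃ d)) ∧ d) = min(1, 0.86) = 0.86
¬b: Gödel ¬ of 0.88 = 0 (operand ≠ 0)
(a ⊃ b): 0.87 ≤ 0.88, so result = 1
(¬b ∧ (a ⊃ b)) = min(0, 1) = 0
(b ∨ (¬b ∧ (a ⊃ b))) = max(0.88, 0) = 0.88
(a ∨ b) = max(0.87, 0.88) = 0.88
((a ∨ b) ∧ c) = min(0.88, 0.68) = 0.68
((b ∨ (¬b ∧ (a ⊃ b))) ⊃ ((a ∨ b) ∧ c)): 0.88 > 0.68, so result = 0.68
(a ⊃ ((b ∨ (¬b ∧ (a ⊃ b))) ⊃ ((a ∨ b) ∧ c))): 0.87 > 0.68, so result = 0.68
(((c ⊃ ((c ∧ (d ⊃ (¬a ∨ a))) ⊃ d)) ∧ d) ⊃ (a ⊃ ((b ∨ (¬b ∧ (a ⊃ b))) ⊃ ((a ∨ b) ∧ c)))): 0.86 > 0.68, so result = 0.68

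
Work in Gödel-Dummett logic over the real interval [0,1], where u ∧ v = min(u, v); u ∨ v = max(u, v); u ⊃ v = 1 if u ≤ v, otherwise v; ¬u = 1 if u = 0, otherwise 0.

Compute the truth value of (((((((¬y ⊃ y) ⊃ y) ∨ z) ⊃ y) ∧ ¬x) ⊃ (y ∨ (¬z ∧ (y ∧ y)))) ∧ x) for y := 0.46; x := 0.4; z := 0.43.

¬y: Gödel ¬ of 0.46 = 0 (operand ≠ 0)
(¬y ⊃ y): 0 ≤ 0.46, so result = 1
((¬y ⊃ y) ⊃ y): 1 > 0.46, so result = 0.46
(((¬y ⊃ y) ⊃ y) ∨ z) = max(0.46, 0.43) = 0.46
((((¬y ⊃ y) ⊃ y) ∨ z) ⊃ y): 0.46 ≤ 0.46, so result = 1
¬x: Gödel ¬ of 0.4 = 0 (operand ≠ 0)
(((((¬y ⊃ y) ⊃ y) ∨ z) ⊃ y) ∧ ¬x) = min(1, 0) = 0
¬z: Gödel ¬ of 0.43 = 0 (operand ≠ 0)
(y ∧ y) = min(0.46, 0.46) = 0.46
(¬z ∧ (y ∧ y)) = min(0, 0.46) = 0
(y ∨ (¬z ∧ (y ∧ y))) = max(0.46, 0) = 0.46
((((((¬y ⊃ y) ⊃ y) ∨ z) ⊃ y) ∧ ¬x) ⊃ (y ∨ (¬z ∧ (y ∧ y)))): 0 ≤ 0.46, so result = 1
(((((((¬y ⊃ y) ⊃ y) ∨ z) ⊃ y) ∧ ¬x) ⊃ (y ∨ (¬z ∧ (y ∧ y)))) ∧ x) = min(1, 0.4) = 0.4

0.40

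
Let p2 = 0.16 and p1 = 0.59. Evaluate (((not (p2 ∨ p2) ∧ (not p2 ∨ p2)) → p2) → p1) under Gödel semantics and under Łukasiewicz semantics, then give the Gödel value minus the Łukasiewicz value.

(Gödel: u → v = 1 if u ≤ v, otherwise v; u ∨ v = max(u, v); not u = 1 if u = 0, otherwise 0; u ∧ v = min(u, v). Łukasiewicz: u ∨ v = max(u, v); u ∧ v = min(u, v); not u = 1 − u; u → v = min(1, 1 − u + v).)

-0.41

Gödel evaluation:
  (p2 ∨ p2) = max(0.16, 0.16) = 0.16
  not (p2 ∨ p2): Gödel ¬ of 0.16 = 0 (operand ≠ 0)
  not p2: Gödel ¬ of 0.16 = 0 (operand ≠ 0)
  (not p2 ∨ p2) = max(0, 0.16) = 0.16
  (not (p2 ∨ p2) ∧ (not p2 ∨ p2)) = min(0, 0.16) = 0
  ((not (p2 ∨ p2) ∧ (not p2 ∨ p2)) → p2): 0 ≤ 0.16, so result = 1
  (((not (p2 ∨ p2) ∧ (not p2 ∨ p2)) → p2) → p1): 1 > 0.59, so result = 0.59
  Gödel value = 0.59
Łukasiewicz evaluation:
  (p2 ∨ p2) = max(0.16, 0.16) = 0.16
  not (p2 ∨ p2): Łukasiewicz ¬ gives 1 − 0.16 = 0.84
  not p2: Łukasiewicz ¬ gives 1 − 0.16 = 0.84
  (not p2 ∨ p2) = max(0.84, 0.16) = 0.84
  (not (p2 ∨ p2) ∧ (not p2 ∨ p2)) = min(0.84, 0.84) = 0.84
  ((not (p2 ∨ p2) ∧ (not p2 ∨ p2)) → p2): min(1, 1 − 0.84 + 0.16) = 0.32
  (((not (p2 ∨ p2) ∧ (not p2 ∨ p2)) → p2) → p1): min(1, 1 − 0.32 + 0.59) = 1
  Łukasiewicz value = 1
Difference: 0.59 − 1 = -0.41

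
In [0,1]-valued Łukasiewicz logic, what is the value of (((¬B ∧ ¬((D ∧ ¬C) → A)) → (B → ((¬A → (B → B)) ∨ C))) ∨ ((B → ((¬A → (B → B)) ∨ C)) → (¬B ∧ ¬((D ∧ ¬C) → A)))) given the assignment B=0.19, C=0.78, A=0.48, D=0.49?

1.00

¬B: Łukasiewicz ¬ gives 1 − 0.19 = 0.81
¬C: Łukasiewicz ¬ gives 1 − 0.78 = 0.22
(D ∧ ¬C) = min(0.49, 0.22) = 0.22
((D ∧ ¬C) → A): min(1, 1 − 0.22 + 0.48) = 1
¬((D ∧ ¬C) → A): Łukasiewicz ¬ gives 1 − 1 = 0
(¬B ∧ ¬((D ∧ ¬C) → A)) = min(0.81, 0) = 0
¬A: Łukasiewicz ¬ gives 1 − 0.48 = 0.52
(B → B): min(1, 1 − 0.19 + 0.19) = 1
(¬A → (B → B)): min(1, 1 − 0.52 + 1) = 1
((¬A → (B → B)) ∨ C) = max(1, 0.78) = 1
(B → ((¬A → (B → B)) ∨ C)): min(1, 1 − 0.19 + 1) = 1
((¬B ∧ ¬((D ∧ ¬C) → A)) → (B → ((¬A → (B → B)) ∨ C))): min(1, 1 − 0 + 1) = 1
¬A: Łukasiewicz ¬ gives 1 − 0.48 = 0.52
(B → B): min(1, 1 − 0.19 + 0.19) = 1
(¬A → (B → B)): min(1, 1 − 0.52 + 1) = 1
((¬A → (B → B)) ∨ C) = max(1, 0.78) = 1
(B → ((¬A → (B → B)) ∨ C)): min(1, 1 − 0.19 + 1) = 1
¬B: Łukasiewicz ¬ gives 1 − 0.19 = 0.81
¬C: Łukasiewicz ¬ gives 1 − 0.78 = 0.22
(D ∧ ¬C) = min(0.49, 0.22) = 0.22
((D ∧ ¬C) → A): min(1, 1 − 0.22 + 0.48) = 1
¬((D ∧ ¬C) → A): Łukasiewicz ¬ gives 1 − 1 = 0
(¬B ∧ ¬((D ∧ ¬C) → A)) = min(0.81, 0) = 0
((B → ((¬A → (B → B)) ∨ C)) → (¬B ∧ ¬((D ∧ ¬C) → A))): min(1, 1 − 1 + 0) = 0
(((¬B ∧ ¬((D ∧ ¬C) → A)) → (B → ((¬A → (B → B)) ∨ C))) ∨ ((B → ((¬A → (B → B)) ∨ C)) → (¬B ∧ ¬((D ∧ ¬C) → A)))) = max(1, 0) = 1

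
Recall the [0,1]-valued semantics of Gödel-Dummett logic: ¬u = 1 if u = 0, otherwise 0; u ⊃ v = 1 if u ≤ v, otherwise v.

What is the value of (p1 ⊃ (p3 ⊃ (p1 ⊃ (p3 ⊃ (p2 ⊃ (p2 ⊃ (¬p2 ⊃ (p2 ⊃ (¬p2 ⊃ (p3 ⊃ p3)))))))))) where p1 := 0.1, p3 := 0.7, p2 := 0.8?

¬p2: Gödel ¬ of 0.8 = 0 (operand ≠ 0)
¬p2: Gödel ¬ of 0.8 = 0 (operand ≠ 0)
(p3 ⊃ p3): 0.7 ≤ 0.7, so result = 1
(¬p2 ⊃ (p3 ⊃ p3)): 0 ≤ 1, so result = 1
(p2 ⊃ (¬p2 ⊃ (p3 ⊃ p3))): 0.8 ≤ 1, so result = 1
(¬p2 ⊃ (p2 ⊃ (¬p2 ⊃ (p3 ⊃ p3)))): 0 ≤ 1, so result = 1
(p2 ⊃ (¬p2 ⊃ (p2 ⊃ (¬p2 ⊃ (p3 ⊃ p3))))): 0.8 ≤ 1, so result = 1
(p2 ⊃ (p2 ⊃ (¬p2 ⊃ (p2 ⊃ (¬p2 ⊃ (p3 ⊃ p3)))))): 0.8 ≤ 1, so result = 1
(p3 ⊃ (p2 ⊃ (p2 ⊃ (¬p2 ⊃ (p2 ⊃ (¬p2 ⊃ (p3 ⊃ p3))))))): 0.7 ≤ 1, so result = 1
(p1 ⊃ (p3 ⊃ (p2 ⊃ (p2 ⊃ (¬p2 ⊃ (p2 ⊃ (¬p2 ⊃ (p3 ⊃ p3)))))))): 0.1 ≤ 1, so result = 1
(p3 ⊃ (p1 ⊃ (p3 ⊃ (p2 ⊃ (p2 ⊃ (¬p2 ⊃ (p2 ⊃ (¬p2 ⊃ (p3 ⊃ p3))))))))): 0.7 ≤ 1, so result = 1
(p1 ⊃ (p3 ⊃ (p1 ⊃ (p3 ⊃ (p2 ⊃ (p2 ⊃ (¬p2 ⊃ (p2 ⊃ (¬p2 ⊃ (p3 ⊃ p3)))))))))): 0.1 ≤ 1, so result = 1

1.00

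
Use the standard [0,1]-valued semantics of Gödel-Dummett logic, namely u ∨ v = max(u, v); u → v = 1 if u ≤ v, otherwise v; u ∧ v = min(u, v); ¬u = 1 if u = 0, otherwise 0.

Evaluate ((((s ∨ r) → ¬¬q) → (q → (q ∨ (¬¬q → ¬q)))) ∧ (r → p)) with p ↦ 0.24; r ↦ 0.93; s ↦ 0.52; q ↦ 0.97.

(s ∨ r) = max(0.52, 0.93) = 0.93
¬q: Gödel ¬ of 0.97 = 0 (operand ≠ 0)
¬¬q: Gödel ¬ of 0 = 1 (operand is 0)
((s ∨ r) → ¬¬q): 0.93 ≤ 1, so result = 1
¬q: Gödel ¬ of 0.97 = 0 (operand ≠ 0)
¬¬q: Gödel ¬ of 0 = 1 (operand is 0)
¬q: Gödel ¬ of 0.97 = 0 (operand ≠ 0)
(¬¬q → ¬q): 1 > 0, so result = 0
(q ∨ (¬¬q → ¬q)) = max(0.97, 0) = 0.97
(q → (q ∨ (¬¬q → ¬q))): 0.97 ≤ 0.97, so result = 1
(((s ∨ r) → ¬¬q) → (q → (q ∨ (¬¬q → ¬q)))): 1 ≤ 1, so result = 1
(r → p): 0.93 > 0.24, so result = 0.24
((((s ∨ r) → ¬¬q) → (q → (q ∨ (¬¬q → ¬q)))) ∧ (r → p)) = min(1, 0.24) = 0.24

0.24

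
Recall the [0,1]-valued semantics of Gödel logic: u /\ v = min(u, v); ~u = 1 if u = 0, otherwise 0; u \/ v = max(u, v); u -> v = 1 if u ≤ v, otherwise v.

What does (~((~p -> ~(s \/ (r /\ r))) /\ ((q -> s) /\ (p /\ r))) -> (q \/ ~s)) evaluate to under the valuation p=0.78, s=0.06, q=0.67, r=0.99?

1.00

~p: Gödel ¬ of 0.78 = 0 (operand ≠ 0)
(r /\ r) = min(0.99, 0.99) = 0.99
(s \/ (r /\ r)) = max(0.06, 0.99) = 0.99
~(s \/ (r /\ r)): Gödel ¬ of 0.99 = 0 (operand ≠ 0)
(~p -> ~(s \/ (r /\ r))): 0 ≤ 0, so result = 1
(q -> s): 0.67 > 0.06, so result = 0.06
(p /\ r) = min(0.78, 0.99) = 0.78
((q -> s) /\ (p /\ r)) = min(0.06, 0.78) = 0.06
((~p -> ~(s \/ (r /\ r))) /\ ((q -> s) /\ (p /\ r))) = min(1, 0.06) = 0.06
~((~p -> ~(s \/ (r /\ r))) /\ ((q -> s) /\ (p /\ r))): Gödel ¬ of 0.06 = 0 (operand ≠ 0)
~s: Gödel ¬ of 0.06 = 0 (operand ≠ 0)
(q \/ ~s) = max(0.67, 0) = 0.67
(~((~p -> ~(s \/ (r /\ r))) /\ ((q -> s) /\ (p /\ r))) -> (q \/ ~s)): 0 ≤ 0.67, so result = 1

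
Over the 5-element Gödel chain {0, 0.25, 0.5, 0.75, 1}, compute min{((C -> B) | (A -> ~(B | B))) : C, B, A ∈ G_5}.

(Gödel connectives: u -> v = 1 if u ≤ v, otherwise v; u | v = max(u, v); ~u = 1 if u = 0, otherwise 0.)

0.25

The minimum is attained at C = 0.5, B = 0.25, A = 0.25:
  (C -> B): 0.5 > 0.25, so result = 0.25
  (B | B) = max(0.25, 0.25) = 0.25
  ~(B | B): Gödel ¬ of 0.25 = 0 (operand ≠ 0)
  (A -> ~(B | B)): 0.25 > 0, so result = 0
  ((C -> B) | (A -> ~(B | B))) = max(0.25, 0) = 0.25
Checking all 125 assignments confirms none give a value below 0.25.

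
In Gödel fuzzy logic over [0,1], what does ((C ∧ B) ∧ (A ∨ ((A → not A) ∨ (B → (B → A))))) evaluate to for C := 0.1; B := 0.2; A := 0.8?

(C ∧ B) = min(0.1, 0.2) = 0.1
not A: Gödel ¬ of 0.8 = 0 (operand ≠ 0)
(A → not A): 0.8 > 0, so result = 0
(B → A): 0.2 ≤ 0.8, so result = 1
(B → (B → A)): 0.2 ≤ 1, so result = 1
((A → not A) ∨ (B → (B → A))) = max(0, 1) = 1
(A ∨ ((A → not A) ∨ (B → (B → A)))) = max(0.8, 1) = 1
((C ∧ B) ∧ (A ∨ ((A → not A) ∨ (B → (B → A))))) = min(0.1, 1) = 0.1

0.10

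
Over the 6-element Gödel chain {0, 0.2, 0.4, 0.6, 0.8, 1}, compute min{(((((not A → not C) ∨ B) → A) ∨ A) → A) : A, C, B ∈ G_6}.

The minimum is attained at A = 0, C = 0.2, B = 0:
  not A: Gödel ¬ of 0 = 1 (operand is 0)
  not C: Gödel ¬ of 0.2 = 0 (operand ≠ 0)
  (not A → not C): 1 > 0, so result = 0
  ((not A → not C) ∨ B) = max(0, 0) = 0
  (((not A → not C) ∨ B) → A): 0 ≤ 0, so result = 1
  ((((not A → not C) ∨ B) → A) ∨ A) = max(1, 0) = 1
  (((((not A → not C) ∨ B) → A) ∨ A) → A): 1 > 0, so result = 0
Checking all 216 assignments confirms none give a value below 0.00.

0.00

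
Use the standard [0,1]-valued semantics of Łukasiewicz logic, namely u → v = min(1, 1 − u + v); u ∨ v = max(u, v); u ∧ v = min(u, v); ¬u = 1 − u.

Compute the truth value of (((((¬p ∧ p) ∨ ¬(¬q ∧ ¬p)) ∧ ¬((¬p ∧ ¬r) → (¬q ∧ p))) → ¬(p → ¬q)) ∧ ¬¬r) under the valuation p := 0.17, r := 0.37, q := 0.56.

0.37

¬p: Łukasiewicz ¬ gives 1 − 0.17 = 0.83
(¬p ∧ p) = min(0.83, 0.17) = 0.17
¬q: Łukasiewicz ¬ gives 1 − 0.56 = 0.44
¬p: Łukasiewicz ¬ gives 1 − 0.17 = 0.83
(¬q ∧ ¬p) = min(0.44, 0.83) = 0.44
¬(¬q ∧ ¬p): Łukasiewicz ¬ gives 1 − 0.44 = 0.56
((¬p ∧ p) ∨ ¬(¬q ∧ ¬p)) = max(0.17, 0.56) = 0.56
¬p: Łukasiewicz ¬ gives 1 − 0.17 = 0.83
¬r: Łukasiewicz ¬ gives 1 − 0.37 = 0.63
(¬p ∧ ¬r) = min(0.83, 0.63) = 0.63
¬q: Łukasiewicz ¬ gives 1 − 0.56 = 0.44
(¬q ∧ p) = min(0.44, 0.17) = 0.17
((¬p ∧ ¬r) → (¬q ∧ p)): min(1, 1 − 0.63 + 0.17) = 0.54
¬((¬p ∧ ¬r) → (¬q ∧ p)): Łukasiewicz ¬ gives 1 − 0.54 = 0.46
(((¬p ∧ p) ∨ ¬(¬q ∧ ¬p)) ∧ ¬((¬p ∧ ¬r) → (¬q ∧ p))) = min(0.56, 0.46) = 0.46
¬q: Łukasiewicz ¬ gives 1 − 0.56 = 0.44
(p → ¬q): min(1, 1 − 0.17 + 0.44) = 1
¬(p → ¬q): Łukasiewicz ¬ gives 1 − 1 = 0
((((¬p ∧ p) ∨ ¬(¬q ∧ ¬p)) ∧ ¬((¬p ∧ ¬r) → (¬q ∧ p))) → ¬(p → ¬q)): min(1, 1 − 0.46 + 0) = 0.54
¬r: Łukasiewicz ¬ gives 1 − 0.37 = 0.63
¬¬r: Łukasiewicz ¬ gives 1 − 0.63 = 0.37
(((((¬p ∧ p) ∨ ¬(¬q ∧ ¬p)) ∧ ¬((¬p ∧ ¬r) → (¬q ∧ p))) → ¬(p → ¬q)) ∧ ¬¬r) = min(0.54, 0.37) = 0.37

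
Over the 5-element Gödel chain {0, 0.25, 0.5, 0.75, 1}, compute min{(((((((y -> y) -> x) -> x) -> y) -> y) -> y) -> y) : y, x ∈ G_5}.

Every assignment gives 1. For instance at y = 0, x = 0:
  (y -> y): 0 ≤ 0, so result = 1
  ((y -> y) -> x): 1 > 0, so result = 0
  (((y -> y) -> x) -> x): 0 ≤ 0, so result = 1
  ((((y -> y) -> x) -> x) -> y): 1 > 0, so result = 0
  (((((y -> y) -> x) -> x) -> y) -> y): 0 ≤ 0, so result = 1
  ((((((y -> y) -> x) -> x) -> y) -> y) -> y): 1 > 0, so result = 0
  (((((((y -> y) -> x) -> x) -> y) -> y) -> y) -> y): 0 ≤ 0, so result = 1
All 25 assignments give value 1 — the formula is a G_5-tautology.

1.00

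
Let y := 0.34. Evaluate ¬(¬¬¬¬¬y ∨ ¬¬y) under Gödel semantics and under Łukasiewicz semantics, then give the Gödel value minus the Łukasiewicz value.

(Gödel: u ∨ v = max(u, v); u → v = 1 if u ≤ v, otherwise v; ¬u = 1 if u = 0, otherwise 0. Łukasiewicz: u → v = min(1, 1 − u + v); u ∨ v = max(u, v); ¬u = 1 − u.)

Gödel evaluation:
  ¬y: Gödel ¬ of 0.34 = 0 (operand ≠ 0)
  ¬¬y: Gödel ¬ of 0 = 1 (operand is 0)
  ¬¬¬y: Gödel ¬ of 1 = 0 (operand ≠ 0)
  ¬¬¬¬y: Gödel ¬ of 0 = 1 (operand is 0)
  ¬¬¬¬¬y: Gödel ¬ of 1 = 0 (operand ≠ 0)
  ¬y: Gödel ¬ of 0.34 = 0 (operand ≠ 0)
  ¬¬y: Gödel ¬ of 0 = 1 (operand is 0)
  (¬¬¬¬¬y ∨ ¬¬y) = max(0, 1) = 1
  ¬(¬¬¬¬¬y ∨ ¬¬y): Gödel ¬ of 1 = 0 (operand ≠ 0)
  Gödel value = 0
Łukasiewicz evaluation:
  ¬y: Łukasiewicz ¬ gives 1 − 0.34 = 0.66
  ¬¬y: Łukasiewicz ¬ gives 1 − 0.66 = 0.34
  ¬¬¬y: Łukasiewicz ¬ gives 1 − 0.34 = 0.66
  ¬¬¬¬y: Łukasiewicz ¬ gives 1 − 0.66 = 0.34
  ¬¬¬¬¬y: Łukasiewicz ¬ gives 1 − 0.34 = 0.66
  ¬y: Łukasiewicz ¬ gives 1 − 0.34 = 0.66
  ¬¬y: Łukasiewicz ¬ gives 1 − 0.66 = 0.34
  (¬¬¬¬¬y ∨ ¬¬y) = max(0.66, 0.34) = 0.66
  ¬(¬¬¬¬¬y ∨ ¬¬y): Łukasiewicz ¬ gives 1 − 0.66 = 0.34
  Łukasiewicz value = 0.34
Difference: 0 − 0.34 = -0.34

-0.34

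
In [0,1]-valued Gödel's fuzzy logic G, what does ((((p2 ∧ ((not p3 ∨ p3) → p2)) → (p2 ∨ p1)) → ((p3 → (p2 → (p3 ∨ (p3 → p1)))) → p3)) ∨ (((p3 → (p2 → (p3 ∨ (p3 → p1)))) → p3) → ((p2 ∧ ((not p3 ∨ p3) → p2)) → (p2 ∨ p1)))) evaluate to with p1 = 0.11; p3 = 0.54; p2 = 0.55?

1.00

not p3: Gödel ¬ of 0.54 = 0 (operand ≠ 0)
(not p3 ∨ p3) = max(0, 0.54) = 0.54
((not p3 ∨ p3) → p2): 0.54 ≤ 0.55, so result = 1
(p2 ∧ ((not p3 ∨ p3) → p2)) = min(0.55, 1) = 0.55
(p2 ∨ p1) = max(0.55, 0.11) = 0.55
((p2 ∧ ((not p3 ∨ p3) → p2)) → (p2 ∨ p1)): 0.55 ≤ 0.55, so result = 1
(p3 → p1): 0.54 > 0.11, so result = 0.11
(p3 ∨ (p3 → p1)) = max(0.54, 0.11) = 0.54
(p2 → (p3 ∨ (p3 → p1))): 0.55 > 0.54, so result = 0.54
(p3 → (p2 → (p3 ∨ (p3 → p1)))): 0.54 ≤ 0.54, so result = 1
((p3 → (p2 → (p3 ∨ (p3 → p1)))) → p3): 1 > 0.54, so result = 0.54
(((p2 ∧ ((not p3 ∨ p3) → p2)) → (p2 ∨ p1)) → ((p3 → (p2 → (p3 ∨ (p3 → p1)))) → p3)): 1 > 0.54, so result = 0.54
(p3 → p1): 0.54 > 0.11, so result = 0.11
(p3 ∨ (p3 → p1)) = max(0.54, 0.11) = 0.54
(p2 → (p3 ∨ (p3 → p1))): 0.55 > 0.54, so result = 0.54
(p3 → (p2 → (p3 ∨ (p3 → p1)))): 0.54 ≤ 0.54, so result = 1
((p3 → (p2 → (p3 ∨ (p3 → p1)))) → p3): 1 > 0.54, so result = 0.54
not p3: Gödel ¬ of 0.54 = 0 (operand ≠ 0)
(not p3 ∨ p3) = max(0, 0.54) = 0.54
((not p3 ∨ p3) → p2): 0.54 ≤ 0.55, so result = 1
(p2 ∧ ((not p3 ∨ p3) → p2)) = min(0.55, 1) = 0.55
(p2 ∨ p1) = max(0.55, 0.11) = 0.55
((p2 ∧ ((not p3 ∨ p3) → p2)) → (p2 ∨ p1)): 0.55 ≤ 0.55, so result = 1
(((p3 → (p2 → (p3 ∨ (p3 → p1)))) → p3) → ((p2 ∧ ((not p3 ∨ p3) → p2)) → (p2 ∨ p1))): 0.54 ≤ 1, so result = 1
((((p2 ∧ ((not p3 ∨ p3) → p2)) → (p2 ∨ p1)) → ((p3 → (p2 → (p3 ∨ (p3 → p1)))) → p3)) ∨ (((p3 → (p2 → (p3 ∨ (p3 → p1)))) → p3) → ((p2 ∧ ((not p3 ∨ p3) → p2)) → (p2 ∨ p1)))) = max(0.54, 1) = 1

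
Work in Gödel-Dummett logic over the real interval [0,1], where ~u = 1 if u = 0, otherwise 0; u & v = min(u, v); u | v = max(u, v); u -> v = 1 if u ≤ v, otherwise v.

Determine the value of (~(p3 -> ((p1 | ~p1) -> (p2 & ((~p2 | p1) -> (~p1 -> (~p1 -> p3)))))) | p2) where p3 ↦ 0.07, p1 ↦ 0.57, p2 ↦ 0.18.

~p1: Gödel ¬ of 0.57 = 0 (operand ≠ 0)
(p1 | ~p1) = max(0.57, 0) = 0.57
~p2: Gödel ¬ of 0.18 = 0 (operand ≠ 0)
(~p2 | p1) = max(0, 0.57) = 0.57
~p1: Gödel ¬ of 0.57 = 0 (operand ≠ 0)
~p1: Gödel ¬ of 0.57 = 0 (operand ≠ 0)
(~p1 -> p3): 0 ≤ 0.07, so result = 1
(~p1 -> (~p1 -> p3)): 0 ≤ 1, so result = 1
((~p2 | p1) -> (~p1 -> (~p1 -> p3))): 0.57 ≤ 1, so result = 1
(p2 & ((~p2 | p1) -> (~p1 -> (~p1 -> p3)))) = min(0.18, 1) = 0.18
((p1 | ~p1) -> (p2 & ((~p2 | p1) -> (~p1 -> (~p1 -> p3))))): 0.57 > 0.18, so result = 0.18
(p3 -> ((p1 | ~p1) -> (p2 & ((~p2 | p1) -> (~p1 -> (~p1 -> p3)))))): 0.07 ≤ 0.18, so result = 1
~(p3 -> ((p1 | ~p1) -> (p2 & ((~p2 | p1) -> (~p1 -> (~p1 -> p3)))))): Gödel ¬ of 1 = 0 (operand ≠ 0)
(~(p3 -> ((p1 | ~p1) -> (p2 & ((~p2 | p1) -> (~p1 -> (~p1 -> p3)))))) | p2) = max(0, 0.18) = 0.18

0.18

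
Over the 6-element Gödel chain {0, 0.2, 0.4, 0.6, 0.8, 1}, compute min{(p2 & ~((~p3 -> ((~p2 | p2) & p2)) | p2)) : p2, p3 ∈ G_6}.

The minimum is attained at p2 = 0, p3 = 0:
  ~p3: Gödel ¬ of 0 = 1 (operand is 0)
  ~p2: Gödel ¬ of 0 = 1 (operand is 0)
  (~p2 | p2) = max(1, 0) = 1
  ((~p2 | p2) & p2) = min(1, 0) = 0
  (~p3 -> ((~p2 | p2) & p2)): 1 > 0, so result = 0
  ((~p3 -> ((~p2 | p2) & p2)) | p2) = max(0, 0) = 0
  ~((~p3 -> ((~p2 | p2) & p2)) | p2): Gödel ¬ of 0 = 1 (operand is 0)
  (p2 & ~((~p3 -> ((~p2 | p2) & p2)) | p2)) = min(0, 1) = 0
Checking all 36 assignments confirms none give a value below 0.00.

0.00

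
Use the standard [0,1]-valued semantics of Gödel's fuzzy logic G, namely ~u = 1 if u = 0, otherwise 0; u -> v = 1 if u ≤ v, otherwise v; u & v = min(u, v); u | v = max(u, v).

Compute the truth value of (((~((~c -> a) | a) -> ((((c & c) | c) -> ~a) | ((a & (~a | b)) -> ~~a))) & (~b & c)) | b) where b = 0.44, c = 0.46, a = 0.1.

0.44

~c: Gödel ¬ of 0.46 = 0 (operand ≠ 0)
(~c -> a): 0 ≤ 0.1, so result = 1
((~c -> a) | a) = max(1, 0.1) = 1
~((~c -> a) | a): Gödel ¬ of 1 = 0 (operand ≠ 0)
(c & c) = min(0.46, 0.46) = 0.46
((c & c) | c) = max(0.46, 0.46) = 0.46
~a: Gödel ¬ of 0.1 = 0 (operand ≠ 0)
(((c & c) | c) -> ~a): 0.46 > 0, so result = 0
~a: Gödel ¬ of 0.1 = 0 (operand ≠ 0)
(~a | b) = max(0, 0.44) = 0.44
(a & (~a | b)) = min(0.1, 0.44) = 0.1
~a: Gödel ¬ of 0.1 = 0 (operand ≠ 0)
~~a: Gödel ¬ of 0 = 1 (operand is 0)
((a & (~a | b)) -> ~~a): 0.1 ≤ 1, so result = 1
((((c & c) | c) -> ~a) | ((a & (~a | b)) -> ~~a)) = max(0, 1) = 1
(~((~c -> a) | a) -> ((((c & c) | c) -> ~a) | ((a & (~a | b)) -> ~~a))): 0 ≤ 1, so result = 1
~b: Gödel ¬ of 0.44 = 0 (operand ≠ 0)
(~b & c) = min(0, 0.46) = 0
((~((~c -> a) | a) -> ((((c & c) | c) -> ~a) | ((a & (~a | b)) -> ~~a))) & (~b & c)) = min(1, 0) = 0
(((~((~c -> a) | a) -> ((((c & c) | c) -> ~a) | ((a & (~a | b)) -> ~~a))) & (~b & c)) | b) = max(0, 0.44) = 0.44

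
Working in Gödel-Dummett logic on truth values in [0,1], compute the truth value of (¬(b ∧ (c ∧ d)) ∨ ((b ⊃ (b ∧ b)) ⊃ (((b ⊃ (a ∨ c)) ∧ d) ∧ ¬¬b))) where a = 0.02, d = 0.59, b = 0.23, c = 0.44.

0.59

(c ∧ d) = min(0.44, 0.59) = 0.44
(b ∧ (c ∧ d)) = min(0.23, 0.44) = 0.23
¬(b ∧ (c ∧ d)): Gödel ¬ of 0.23 = 0 (operand ≠ 0)
(b ∧ b) = min(0.23, 0.23) = 0.23
(b ⊃ (b ∧ b)): 0.23 ≤ 0.23, so result = 1
(a ∨ c) = max(0.02, 0.44) = 0.44
(b ⊃ (a ∨ c)): 0.23 ≤ 0.44, so result = 1
((b ⊃ (a ∨ c)) ∧ d) = min(1, 0.59) = 0.59
¬b: Gödel ¬ of 0.23 = 0 (operand ≠ 0)
¬¬b: Gödel ¬ of 0 = 1 (operand is 0)
(((b ⊃ (a ∨ c)) ∧ d) ∧ ¬¬b) = min(0.59, 1) = 0.59
((b ⊃ (b ∧ b)) ⊃ (((b ⊃ (a ∨ c)) ∧ d) ∧ ¬¬b)): 1 > 0.59, so result = 0.59
(¬(b ∧ (c ∧ d)) ∨ ((b ⊃ (b ∧ b)) ⊃ (((b ⊃ (a ∨ c)) ∧ d) ∧ ¬¬b))) = max(0, 0.59) = 0.59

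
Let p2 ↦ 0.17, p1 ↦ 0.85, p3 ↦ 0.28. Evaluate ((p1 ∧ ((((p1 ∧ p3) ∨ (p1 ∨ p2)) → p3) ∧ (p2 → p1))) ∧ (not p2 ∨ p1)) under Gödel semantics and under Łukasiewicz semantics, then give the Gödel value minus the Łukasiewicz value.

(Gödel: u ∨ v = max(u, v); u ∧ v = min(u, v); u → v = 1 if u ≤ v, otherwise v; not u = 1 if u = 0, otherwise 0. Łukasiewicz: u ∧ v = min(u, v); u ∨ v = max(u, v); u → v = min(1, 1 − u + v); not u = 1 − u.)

Gödel evaluation:
  (p1 ∧ p3) = min(0.85, 0.28) = 0.28
  (p1 ∨ p2) = max(0.85, 0.17) = 0.85
  ((p1 ∧ p3) ∨ (p1 ∨ p2)) = max(0.28, 0.85) = 0.85
  (((p1 ∧ p3) ∨ (p1 ∨ p2)) → p3): 0.85 > 0.28, so result = 0.28
  (p2 → p1): 0.17 ≤ 0.85, so result = 1
  ((((p1 ∧ p3) ∨ (p1 ∨ p2)) → p3) ∧ (p2 → p1)) = min(0.28, 1) = 0.28
  (p1 ∧ ((((p1 ∧ p3) ∨ (p1 ∨ p2)) → p3) ∧ (p2 → p1))) = min(0.85, 0.28) = 0.28
  not p2: Gödel ¬ of 0.17 = 0 (operand ≠ 0)
  (not p2 ∨ p1) = max(0, 0.85) = 0.85
  ((p1 ∧ ((((p1 ∧ p3) ∨ (p1 ∨ p2)) → p3) ∧ (p2 → p1))) ∧ (not p2 ∨ p1)) = min(0.28, 0.85) = 0.28
  Gödel value = 0.28
Łukasiewicz evaluation:
  (p1 ∧ p3) = min(0.85, 0.28) = 0.28
  (p1 ∨ p2) = max(0.85, 0.17) = 0.85
  ((p1 ∧ p3) ∨ (p1 ∨ p2)) = max(0.28, 0.85) = 0.85
  (((p1 ∧ p3) ∨ (p1 ∨ p2)) → p3): min(1, 1 − 0.85 + 0.28) = 0.43
  (p2 → p1): min(1, 1 − 0.17 + 0.85) = 1
  ((((p1 ∧ p3) ∨ (p1 ∨ p2)) → p3) ∧ (p2 → p1)) = min(0.43, 1) = 0.43
  (p1 ∧ ((((p1 ∧ p3) ∨ (p1 ∨ p2)) → p3) ∧ (p2 → p1))) = min(0.85, 0.43) = 0.43
  not p2: Łukasiewicz ¬ gives 1 − 0.17 = 0.83
  (not p2 ∨ p1) = max(0.83, 0.85) = 0.85
  ((p1 ∧ ((((p1 ∧ p3) ∨ (p1 ∨ p2)) → p3) ∧ (p2 → p1))) ∧ (not p2 ∨ p1)) = min(0.43, 0.85) = 0.43
  Łukasiewicz value = 0.43
Difference: 0.28 − 0.43 = -0.15

-0.15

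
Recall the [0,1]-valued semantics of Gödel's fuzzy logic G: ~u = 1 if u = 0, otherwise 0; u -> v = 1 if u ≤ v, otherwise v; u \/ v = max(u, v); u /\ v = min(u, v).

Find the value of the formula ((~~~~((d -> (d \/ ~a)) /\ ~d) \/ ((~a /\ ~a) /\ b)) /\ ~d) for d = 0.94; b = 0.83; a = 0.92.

~a: Gödel ¬ of 0.92 = 0 (operand ≠ 0)
(d \/ ~a) = max(0.94, 0) = 0.94
(d -> (d \/ ~a)): 0.94 ≤ 0.94, so result = 1
~d: Gödel ¬ of 0.94 = 0 (operand ≠ 0)
((d -> (d \/ ~a)) /\ ~d) = min(1, 0) = 0
~((d -> (d \/ ~a)) /\ ~d): Gödel ¬ of 0 = 1 (operand is 0)
~~((d -> (d \/ ~a)) /\ ~d): Gödel ¬ of 1 = 0 (operand ≠ 0)
~~~((d -> (d \/ ~a)) /\ ~d): Gödel ¬ of 0 = 1 (operand is 0)
~~~~((d -> (d \/ ~a)) /\ ~d): Gödel ¬ of 1 = 0 (operand ≠ 0)
~a: Gödel ¬ of 0.92 = 0 (operand ≠ 0)
~a: Gödel ¬ of 0.92 = 0 (operand ≠ 0)
(~a /\ ~a) = min(0, 0) = 0
((~a /\ ~a) /\ b) = min(0, 0.83) = 0
(~~~~((d -> (d \/ ~a)) /\ ~d) \/ ((~a /\ ~a) /\ b)) = max(0, 0) = 0
~d: Gödel ¬ of 0.94 = 0 (operand ≠ 0)
((~~~~((d -> (d \/ ~a)) /\ ~d) \/ ((~a /\ ~a) /\ b)) /\ ~d) = min(0, 0) = 0

0.00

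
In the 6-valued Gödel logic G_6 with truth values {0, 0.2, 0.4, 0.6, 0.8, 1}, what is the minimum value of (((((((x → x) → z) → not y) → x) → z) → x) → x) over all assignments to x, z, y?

0.20

The minimum is attained at x = 0.2, z = 0, y = 0:
  (x → x): 0.2 ≤ 0.2, so result = 1
  ((x → x) → z): 1 > 0, so result = 0
  not y: Gödel ¬ of 0 = 1 (operand is 0)
  (((x → x) → z) → not y): 0 ≤ 1, so result = 1
  ((((x → x) → z) → not y) → x): 1 > 0.2, so result = 0.2
  (((((x → x) → z) → not y) → x) → z): 0.2 > 0, so result = 0
  ((((((x → x) → z) → not y) → x) → z) → x): 0 ≤ 0.2, so result = 1
  (((((((x → x) → z) → not y) → x) → z) → x) → x): 1 > 0.2, so result = 0.2
Checking all 216 assignments confirms none give a value below 0.20.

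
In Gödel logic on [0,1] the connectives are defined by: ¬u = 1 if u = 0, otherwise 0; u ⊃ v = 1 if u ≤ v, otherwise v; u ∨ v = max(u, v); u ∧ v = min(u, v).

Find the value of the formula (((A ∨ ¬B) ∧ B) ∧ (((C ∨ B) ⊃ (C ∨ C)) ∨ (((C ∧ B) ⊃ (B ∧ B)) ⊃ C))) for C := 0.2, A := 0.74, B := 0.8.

0.20

¬B: Gödel ¬ of 0.8 = 0 (operand ≠ 0)
(A ∨ ¬B) = max(0.74, 0) = 0.74
((A ∨ ¬B) ∧ B) = min(0.74, 0.8) = 0.74
(C ∨ B) = max(0.2, 0.8) = 0.8
(C ∨ C) = max(0.2, 0.2) = 0.2
((C ∨ B) ⊃ (C ∨ C)): 0.8 > 0.2, so result = 0.2
(C ∧ B) = min(0.2, 0.8) = 0.2
(B ∧ B) = min(0.8, 0.8) = 0.8
((C ∧ B) ⊃ (B ∧ B)): 0.2 ≤ 0.8, so result = 1
(((C ∧ B) ⊃ (B ∧ B)) ⊃ C): 1 > 0.2, so result = 0.2
(((C ∨ B) ⊃ (C ∨ C)) ∨ (((C ∧ B) ⊃ (B ∧ B)) ⊃ C)) = max(0.2, 0.2) = 0.2
(((A ∨ ¬B) ∧ B) ∧ (((C ∨ B) ⊃ (C ∨ C)) ∨ (((C ∧ B) ⊃ (B ∧ B)) ⊃ C))) = min(0.74, 0.2) = 0.2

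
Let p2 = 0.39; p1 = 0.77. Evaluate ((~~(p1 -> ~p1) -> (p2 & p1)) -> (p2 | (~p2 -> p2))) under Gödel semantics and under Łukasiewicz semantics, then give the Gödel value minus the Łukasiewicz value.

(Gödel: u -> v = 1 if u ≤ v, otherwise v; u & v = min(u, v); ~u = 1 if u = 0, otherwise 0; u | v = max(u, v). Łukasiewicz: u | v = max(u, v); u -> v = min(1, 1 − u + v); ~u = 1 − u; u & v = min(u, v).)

0.15

Gödel evaluation:
  ~p1: Gödel ¬ of 0.77 = 0 (operand ≠ 0)
  (p1 -> ~p1): 0.77 > 0, so result = 0
  ~(p1 -> ~p1): Gödel ¬ of 0 = 1 (operand is 0)
  ~~(p1 -> ~p1): Gödel ¬ of 1 = 0 (operand ≠ 0)
  (p2 & p1) = min(0.39, 0.77) = 0.39
  (~~(p1 -> ~p1) -> (p2 & p1)): 0 ≤ 0.39, so result = 1
  ~p2: Gödel ¬ of 0.39 = 0 (operand ≠ 0)
  (~p2 -> p2): 0 ≤ 0.39, so result = 1
  (p2 | (~p2 -> p2)) = max(0.39, 1) = 1
  ((~~(p1 -> ~p1) -> (p2 & p1)) -> (p2 | (~p2 -> p2))): 1 ≤ 1, so result = 1
  Gödel value = 1
Łukasiewicz evaluation:
  ~p1: Łukasiewicz ¬ gives 1 − 0.77 = 0.23
  (p1 -> ~p1): min(1, 1 − 0.77 + 0.23) = 0.46
  ~(p1 -> ~p1): Łukasiewicz ¬ gives 1 − 0.46 = 0.54
  ~~(p1 -> ~p1): Łukasiewicz ¬ gives 1 − 0.54 = 0.46
  (p2 & p1) = min(0.39, 0.77) = 0.39
  (~~(p1 -> ~p1) -> (p2 & p1)): min(1, 1 − 0.46 + 0.39) = 0.93
  ~p2: Łukasiewicz ¬ gives 1 − 0.39 = 0.61
  (~p2 -> p2): min(1, 1 − 0.61 + 0.39) = 0.78
  (p2 | (~p2 -> p2)) = max(0.39, 0.78) = 0.78
  ((~~(p1 -> ~p1) -> (p2 & p1)) -> (p2 | (~p2 -> p2))): min(1, 1 − 0.93 + 0.78) = 0.85
  Łukasiewicz value = 0.85
Difference: 1 − 0.85 = 0.15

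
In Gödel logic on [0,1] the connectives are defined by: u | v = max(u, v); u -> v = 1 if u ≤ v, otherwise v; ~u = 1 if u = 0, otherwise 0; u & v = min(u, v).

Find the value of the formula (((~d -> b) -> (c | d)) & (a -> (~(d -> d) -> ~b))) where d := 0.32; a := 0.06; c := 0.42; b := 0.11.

~d: Gödel ¬ of 0.32 = 0 (operand ≠ 0)
(~d -> b): 0 ≤ 0.11, so result = 1
(c | d) = max(0.42, 0.32) = 0.42
((~d -> b) -> (c | d)): 1 > 0.42, so result = 0.42
(d -> d): 0.32 ≤ 0.32, so result = 1
~(d -> d): Gödel ¬ of 1 = 0 (operand ≠ 0)
~b: Gödel ¬ of 0.11 = 0 (operand ≠ 0)
(~(d -> d) -> ~b): 0 ≤ 0, so result = 1
(a -> (~(d -> d) -> ~b)): 0.06 ≤ 1, so result = 1
(((~d -> b) -> (c | d)) & (a -> (~(d -> d) -> ~b))) = min(0.42, 1) = 0.42

0.42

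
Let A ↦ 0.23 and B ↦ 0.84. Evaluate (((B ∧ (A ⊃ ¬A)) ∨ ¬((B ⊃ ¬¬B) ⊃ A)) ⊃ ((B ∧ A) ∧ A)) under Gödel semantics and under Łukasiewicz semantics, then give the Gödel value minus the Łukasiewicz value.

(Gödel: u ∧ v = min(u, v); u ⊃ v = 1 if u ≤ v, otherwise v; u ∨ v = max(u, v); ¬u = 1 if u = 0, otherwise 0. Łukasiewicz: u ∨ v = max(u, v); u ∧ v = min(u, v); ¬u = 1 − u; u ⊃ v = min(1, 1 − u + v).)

Gödel evaluation:
  ¬A: Gödel ¬ of 0.23 = 0 (operand ≠ 0)
  (A ⊃ ¬A): 0.23 > 0, so result = 0
  (B ∧ (A ⊃ ¬A)) = min(0.84, 0) = 0
  ¬B: Gödel ¬ of 0.84 = 0 (operand ≠ 0)
  ¬¬B: Gödel ¬ of 0 = 1 (operand is 0)
  (B ⊃ ¬¬B): 0.84 ≤ 1, so result = 1
  ((B ⊃ ¬¬B) ⊃ A): 1 > 0.23, so result = 0.23
  ¬((B ⊃ ¬¬B) ⊃ A): Gödel ¬ of 0.23 = 0 (operand ≠ 0)
  ((B ∧ (A ⊃ ¬A)) ∨ ¬((B ⊃ ¬¬B) ⊃ A)) = max(0, 0) = 0
  (B ∧ A) = min(0.84, 0.23) = 0.23
  ((B ∧ A) ∧ A) = min(0.23, 0.23) = 0.23
  (((B ∧ (A ⊃ ¬A)) ∨ ¬((B ⊃ ¬¬B) ⊃ A)) ⊃ ((B ∧ A) ∧ A)): 0 ≤ 0.23, so result = 1
  Gödel value = 1
Łukasiewicz evaluation:
  ¬A: Łukasiewicz ¬ gives 1 − 0.23 = 0.77
  (A ⊃ ¬A): min(1, 1 − 0.23 + 0.77) = 1
  (B ∧ (A ⊃ ¬A)) = min(0.84, 1) = 0.84
  ¬B: Łukasiewicz ¬ gives 1 − 0.84 = 0.16
  ¬¬B: Łukasiewicz ¬ gives 1 − 0.16 = 0.84
  (B ⊃ ¬¬B): min(1, 1 − 0.84 + 0.84) = 1
  ((B ⊃ ¬¬B) ⊃ A): min(1, 1 − 1 + 0.23) = 0.23
  ¬((B ⊃ ¬¬B) ⊃ A): Łukasiewicz ¬ gives 1 − 0.23 = 0.77
  ((B ∧ (A ⊃ ¬A)) ∨ ¬((B ⊃ ¬¬B) ⊃ A)) = max(0.84, 0.77) = 0.84
  (B ∧ A) = min(0.84, 0.23) = 0.23
  ((B ∧ A) ∧ A) = min(0.23, 0.23) = 0.23
  (((B ∧ (A ⊃ ¬A)) ∨ ¬((B ⊃ ¬¬B) ⊃ A)) ⊃ ((B ∧ A) ∧ A)): min(1, 1 − 0.84 + 0.23) = 0.39
  Łukasiewicz value = 0.39
Difference: 1 − 0.39 = 0.61

0.61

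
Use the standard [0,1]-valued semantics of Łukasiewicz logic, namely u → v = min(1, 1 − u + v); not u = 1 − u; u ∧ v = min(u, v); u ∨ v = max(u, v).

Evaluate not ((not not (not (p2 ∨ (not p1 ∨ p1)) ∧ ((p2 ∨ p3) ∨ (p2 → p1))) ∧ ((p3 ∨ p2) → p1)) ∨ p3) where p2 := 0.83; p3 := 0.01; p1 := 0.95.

0.95

not p1: Łukasiewicz ¬ gives 1 − 0.95 = 0.05
(not p1 ∨ p1) = max(0.05, 0.95) = 0.95
(p2 ∨ (not p1 ∨ p1)) = max(0.83, 0.95) = 0.95
not (p2 ∨ (not p1 ∨ p1)): Łukasiewicz ¬ gives 1 − 0.95 = 0.05
(p2 ∨ p3) = max(0.83, 0.01) = 0.83
(p2 → p1): min(1, 1 − 0.83 + 0.95) = 1
((p2 ∨ p3) ∨ (p2 → p1)) = max(0.83, 1) = 1
(not (p2 ∨ (not p1 ∨ p1)) ∧ ((p2 ∨ p3) ∨ (p2 → p1))) = min(0.05, 1) = 0.05
not (not (p2 ∨ (not p1 ∨ p1)) ∧ ((p2 ∨ p3) ∨ (p2 → p1))): Łukasiewicz ¬ gives 1 − 0.05 = 0.95
not not (not (p2 ∨ (not p1 ∨ p1)) ∧ ((p2 ∨ p3) ∨ (p2 → p1))): Łukasiewicz ¬ gives 1 − 0.95 = 0.05
(p3 ∨ p2) = max(0.01, 0.83) = 0.83
((p3 ∨ p2) → p1): min(1, 1 − 0.83 + 0.95) = 1
(not not (not (p2 ∨ (not p1 ∨ p1)) ∧ ((p2 ∨ p3) ∨ (p2 → p1))) ∧ ((p3 ∨ p2) → p1)) = min(0.05, 1) = 0.05
((not not (not (p2 ∨ (not p1 ∨ p1)) ∧ ((p2 ∨ p3) ∨ (p2 → p1))) ∧ ((p3 ∨ p2) → p1)) ∨ p3) = max(0.05, 0.01) = 0.05
not ((not not (not (p2 ∨ (not p1 ∨ p1)) ∧ ((p2 ∨ p3) ∨ (p2 → p1))) ∧ ((p3 ∨ p2) → p1)) ∨ p3): Łukasiewicz ¬ gives 1 − 0.05 = 0.95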